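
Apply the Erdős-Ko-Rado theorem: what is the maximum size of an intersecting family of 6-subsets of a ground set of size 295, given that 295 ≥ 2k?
max |F| = C(294, 5) = 17689173558

Erdős-Ko-Rado (1961): when n ≥ 2k, max |F| = C(n−1, k−1). The bound is attained by the star {A : i ∈ A} for any fixed i ∈ [n]. Here C(295−1, 6−1) = C(294, 5) = 17689173558.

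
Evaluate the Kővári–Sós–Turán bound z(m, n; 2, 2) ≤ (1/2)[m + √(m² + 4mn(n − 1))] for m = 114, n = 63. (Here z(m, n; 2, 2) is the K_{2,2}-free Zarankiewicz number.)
z(114, 63; 2, 2) ≤ (1/2)[114 + √(114² + 4·114·63·62)] = (1/2)[114 + √1794132] = 726.7261

Kővári–Sós–Turán: let r_1, ..., r_114 be the row sums and z = Σ r_i the total number of 1s. Each pair of columns can share at most one row with both entries 1 (else a 2×2 all-ones block appears), so Σ_i C(r_i, 2) ≤ C(63, 2) = 1953. By convexity Σ_i C(r_i, 2) ≥ 114·C(z/114, 2) = z(z − 114)/(2·114), giving z² − 114z − 114·63·62 ≤ 0 and hence z ≤ (1/2)[114 + √(12996 + 4·445284)] = (1/2)[114 + √1794132] ≈ (1/2)(114 + 1339.4521) = 726.7261.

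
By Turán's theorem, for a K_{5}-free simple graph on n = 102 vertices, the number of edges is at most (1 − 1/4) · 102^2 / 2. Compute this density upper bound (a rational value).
Turán density bound = (3/4) · 102^2/2 = 7803/2 ≈ 3901.5

Turán's theorem: ex(n, K_{r+1}) is achieved by the complete r-partite Turán graph T(n, r) with parts as balanced as possible, and is at most (1 − 1/r) · n^2/2. For r = 4, n = 102: the density bound is (3/4) · 10404/2 = 7803/2 ≈ 3901.5. The integer-valued extremum is e(T(102, 4)) = 3901, which is strictly less than the density bound 7803/2 since 4 ∤ 102 (the parts of T(102, 4) cannot all be equal).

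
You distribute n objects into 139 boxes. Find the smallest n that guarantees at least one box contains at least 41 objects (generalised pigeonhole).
n = (41 − 1)·139 + 1 = 5561

By the generalised pigeonhole principle, to guarantee some box contains ≥ r objects we need more than (r − 1) · k objects total. Threshold: n = (r − 1) · k + 1. With r = 41 and k = 139: n = 40 · 139 + 1 = 5560 + 1 = 5561. For n = 5560 = 40 · 139, we can put exactly 40 objects in every box, avoiding 41 in any single one — so 5561 is tight.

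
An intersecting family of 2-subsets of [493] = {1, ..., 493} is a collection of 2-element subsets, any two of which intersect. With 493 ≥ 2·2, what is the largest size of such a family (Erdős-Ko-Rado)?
max |F| = C(492, 1) = 492

Erdős-Ko-Rado (1961): when n ≥ 2k, max |F| = C(n−1, k−1). The bound is attained by the star {A : i ∈ A} for any fixed i ∈ [n]. Here C(493−1, 2−1) = C(492, 1) = 492.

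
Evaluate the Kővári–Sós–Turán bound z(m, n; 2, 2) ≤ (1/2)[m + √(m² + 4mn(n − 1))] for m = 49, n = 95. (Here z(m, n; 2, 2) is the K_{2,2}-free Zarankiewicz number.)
z(49, 95; 2, 2) ≤ (1/2)[49 + √(49² + 4·49·95·94)] = (1/2)[49 + √1752681] = 686.4443

Kővári–Sós–Turán: let r_1, ..., r_49 be the row sums and z = Σ r_i the total number of 1s. Each pair of columns can share at most one row with both entries 1 (else a 2×2 all-ones block appears), so Σ_i C(r_i, 2) ≤ C(95, 2) = 4465. By convexity Σ_i C(r_i, 2) ≥ 49·C(z/49, 2) = z(z − 49)/(2·49), giving z² − 49z − 49·95·94 ≤ 0 and hence z ≤ (1/2)[49 + √(2401 + 4·437570)] = (1/2)[49 + √1752681] ≈ (1/2)(49 + 1323.8886) = 686.4443.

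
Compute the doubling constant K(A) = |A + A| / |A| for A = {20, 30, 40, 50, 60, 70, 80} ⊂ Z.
K = |A + A| / |A| = 13/7

Enumerate A + A = {a + b : a, b ∈ A}. With |A| = 7, there are |A|^2 = 49 ordered sum pairs; collecting distinct values, A + A = {40, 50, 60, 70, 80, 90, 100, 110, 120, 130, 140, 150, 160}, so |A + A| = 13. Thus K = 13/7. Here |A + A| = 2|A| − 1 = 13, the minimum possible — so K = 13/7 is minimal, which holds iff A is an arithmetic progression.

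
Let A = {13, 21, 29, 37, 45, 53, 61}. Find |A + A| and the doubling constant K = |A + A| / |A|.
K = |A + A| / |A| = 13/7

Enumerate A + A = {a + b : a, b ∈ A}. With |A| = 7, there are |A|^2 = 49 ordered sum pairs; collecting distinct values, A + A = {26, 34, 42, 50, 58, 66, 74, 82, 90, 98, 106, 114, 122}, so |A + A| = 13. Thus K = 13/7. Here |A + A| = 2|A| − 1 = 13, the minimum possible — so K = 13/7 is minimal, which holds iff A is an arithmetic progression.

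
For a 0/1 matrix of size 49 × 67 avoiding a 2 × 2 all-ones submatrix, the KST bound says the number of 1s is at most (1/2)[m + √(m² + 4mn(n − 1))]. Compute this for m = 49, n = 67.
z(49, 67; 2, 2) ≤ (1/2)[49 + √(49² + 4·49·67·66)] = (1/2)[49 + √869113] = 490.6312

Kővári–Sós–Turán: let r_1, ..., r_49 be the row sums and z = Σ r_i the total number of 1s. Each pair of columns can share at most one row with both entries 1 (else a 2×2 all-ones block appears), so Σ_i C(r_i, 2) ≤ C(67, 2) = 2211. By convexity Σ_i C(r_i, 2) ≥ 49·C(z/49, 2) = z(z − 49)/(2·49), giving z² − 49z − 49·67·66 ≤ 0 and hence z ≤ (1/2)[49 + √(2401 + 4·216678)] = (1/2)[49 + √869113] ≈ (1/2)(49 + 932.2623) = 490.6312.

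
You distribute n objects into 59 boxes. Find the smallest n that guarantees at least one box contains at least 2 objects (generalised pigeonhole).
n = (2 − 1)·59 + 1 = 60

By the generalised pigeonhole principle, to guarantee some box contains ≥ r objects we need more than (r − 1) · k objects total. Threshold: n = (r − 1) · k + 1. With r = 2 and k = 59: n = 1 · 59 + 1 = 59 + 1 = 60. For n = 59 = 1 · 59, we can put exactly 1 objects in every box, avoiding 2 in any single one — so 60 is tight.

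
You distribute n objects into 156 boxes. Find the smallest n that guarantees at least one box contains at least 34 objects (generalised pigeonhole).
n = (34 − 1)·156 + 1 = 5149

By the generalised pigeonhole principle, to guarantee some box contains ≥ r objects we need more than (r − 1) · k objects total. Threshold: n = (r − 1) · k + 1. With r = 34 and k = 156: n = 33 · 156 + 1 = 5148 + 1 = 5149. For n = 5148 = 33 · 156, we can put exactly 33 objects in every box, avoiding 34 in any single one — so 5149 is tight.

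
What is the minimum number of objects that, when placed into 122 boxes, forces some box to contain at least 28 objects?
n = (28 − 1)·122 + 1 = 3295

By the generalised pigeonhole principle, to guarantee some box contains ≥ r objects we need more than (r − 1) · k objects total. Threshold: n = (r − 1) · k + 1. With r = 28 and k = 122: n = 27 · 122 + 1 = 3294 + 1 = 3295. For n = 3294 = 27 · 122, we can put exactly 27 objects in every box, avoiding 28 in any single one — so 3295 is tight.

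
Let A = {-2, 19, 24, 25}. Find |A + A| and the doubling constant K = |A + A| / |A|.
K = |A + A| / |A| = 10/4 = 5/2

Enumerate A + A = {a + b : a, b ∈ A}. With |A| = 4, there are |A|^2 = 16 ordered sum pairs; collecting distinct values, A + A = {-4, 17, 22, 23, 38, 43, 44, 48, 49, 50}, so |A + A| = 10. Thus K = 10/4 = 5/2. For comparison, the minimum possible |A + A| over all 4-element sets is 2·4 − 1 = 7 (so min K = 7/4), attained only by arithmetic progressions.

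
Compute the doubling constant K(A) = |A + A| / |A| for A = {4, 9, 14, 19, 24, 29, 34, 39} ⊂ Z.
K = |A + A| / |A| = 15/8

Enumerate A + A = {a + b : a, b ∈ A}. With |A| = 8, there are |A|^2 = 64 ordered sum pairs; collecting distinct values, A + A = {8, 13, 18, 23, 28, 33, 38, 43, 48, 53, 58, 63, 68, 73, 78}, so |A + A| = 15. Thus K = 15/8. Here |A + A| = 2|A| − 1 = 15, the minimum possible — so K = 15/8 is minimal, which holds iff A is an arithmetic progression.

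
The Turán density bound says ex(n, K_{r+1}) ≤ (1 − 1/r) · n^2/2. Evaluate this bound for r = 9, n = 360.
Turán density bound = (8/9) · 360^2/2 = 57600

Turán's theorem: ex(n, K_{r+1}) is achieved by the complete r-partite Turán graph T(n, r) with parts as balanced as possible, and is at most (1 − 1/r) · n^2/2. For r = 9, n = 360: the density bound is (8/9) · 129600/2 = 57600. Since 9 ∣ 360, the Turán graph T(360, 9) has parts of equal size 40, and its edge count e(T(360, 9)) = 57600 attains the density bound exactly.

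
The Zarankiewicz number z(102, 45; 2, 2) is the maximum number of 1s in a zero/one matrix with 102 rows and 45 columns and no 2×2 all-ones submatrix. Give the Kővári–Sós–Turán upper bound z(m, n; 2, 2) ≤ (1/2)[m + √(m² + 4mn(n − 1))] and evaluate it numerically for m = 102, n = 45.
z(102, 45; 2, 2) ≤ (1/2)[102 + √(102² + 4·102·45·44)] = (1/2)[102 + √818244] = 503.2842

Kővári–Sós–Turán: let r_1, ..., r_102 be the row sums and z = Σ r_i the total number of 1s. Each pair of columns can share at most one row with both entries 1 (else a 2×2 all-ones block appears), so Σ_i C(r_i, 2) ≤ C(45, 2) = 990. By convexity Σ_i C(r_i, 2) ≥ 102·C(z/102, 2) = z(z − 102)/(2·102), giving z² − 102z − 102·45·44 ≤ 0 and hence z ≤ (1/2)[102 + √(10404 + 4·201960)] = (1/2)[102 + √818244] ≈ (1/2)(102 + 904.5684) = 503.2842.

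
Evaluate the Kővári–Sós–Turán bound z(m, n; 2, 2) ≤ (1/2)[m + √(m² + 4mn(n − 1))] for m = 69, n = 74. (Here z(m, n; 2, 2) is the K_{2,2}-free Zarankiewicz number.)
z(69, 74; 2, 2) ≤ (1/2)[69 + √(69² + 4·69·74·73)] = (1/2)[69 + √1495713] = 645.9967

Kővári–Sós–Turán: let r_1, ..., r_69 be the row sums and z = Σ r_i the total number of 1s. Each pair of columns can share at most one row with both entries 1 (else a 2×2 all-ones block appears), so Σ_i C(r_i, 2) ≤ C(74, 2) = 2701. By convexity Σ_i C(r_i, 2) ≥ 69·C(z/69, 2) = z(z − 69)/(2·69), giving z² − 69z − 69·74·73 ≤ 0 and hence z ≤ (1/2)[69 + √(4761 + 4·372738)] = (1/2)[69 + √1495713] ≈ (1/2)(69 + 1222.9935) = 645.9967.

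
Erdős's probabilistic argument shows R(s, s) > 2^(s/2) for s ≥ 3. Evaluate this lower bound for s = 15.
2^(15/2) = 181.0193; so R(15, 15) > 181.0193

Colour each edge of K_n uniformly at random with red/blue. The expected number of monochromatic K_15 is C(n, 15) · 2 · 2^(−C(15,2)). If C(n, 15) · 2^(1 − C(15,2)) < 1, then with positive probability no monochromatic K_15 exists, so R(15, 15) > n. The standard estimate C(n, 15) ≤ n^15/15! shows this inequality holds whenever n ≤ 2^(15/2) (since 15! · 2^(C(15,2) − 1) > 2^(15^2/2) ≥ n^15). Hence R(15, 15) > 2^(15/2) = 181.0193.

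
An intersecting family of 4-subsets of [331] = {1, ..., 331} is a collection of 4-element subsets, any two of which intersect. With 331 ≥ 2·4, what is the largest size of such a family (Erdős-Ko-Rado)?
max |F| = C(330, 3) = 5935160

Erdős-Ko-Rado (1961): when n ≥ 2k, max |F| = C(n−1, k−1). The bound is attained by the star {A : i ∈ A} for any fixed i ∈ [n]. Here C(331−1, 4−1) = C(330, 3) = 5935160.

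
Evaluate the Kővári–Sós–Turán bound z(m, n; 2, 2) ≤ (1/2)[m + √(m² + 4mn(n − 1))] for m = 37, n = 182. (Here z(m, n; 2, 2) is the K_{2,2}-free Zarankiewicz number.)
z(37, 182; 2, 2) ≤ (1/2)[37 + √(37² + 4·37·182·181)] = (1/2)[37 + √4876785] = 1122.6722

Kővári–Sós–Turán: let r_1, ..., r_37 be the row sums and z = Σ r_i the total number of 1s. Each pair of columns can share at most one row with both entries 1 (else a 2×2 all-ones block appears), so Σ_i C(r_i, 2) ≤ C(182, 2) = 16471. By convexity Σ_i C(r_i, 2) ≥ 37·C(z/37, 2) = z(z − 37)/(2·37), giving z² − 37z − 37·182·181 ≤ 0 and hence z ≤ (1/2)[37 + √(1369 + 4·1218854)] = (1/2)[37 + √4876785] ≈ (1/2)(37 + 2208.3444) = 1122.6722.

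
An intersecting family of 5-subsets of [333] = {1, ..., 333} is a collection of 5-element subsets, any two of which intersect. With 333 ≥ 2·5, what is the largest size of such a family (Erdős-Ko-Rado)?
max |F| = C(332, 4) = 497123935

Erdős-Ko-Rado (1961): when n ≥ 2k, max |F| = C(n−1, k−1). The bound is attained by the star {A : i ∈ A} for any fixed i ∈ [n]. Here C(333−1, 5−1) = C(332, 4) = 497123935.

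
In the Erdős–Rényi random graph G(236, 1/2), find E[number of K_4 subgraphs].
E[# K_4] = C(236, 4) · (1/2)^C(4, 2) = 125991255 / 2^6 = 1968613.359375

For each 4-subset S of vertices (there are C(236, 4) = 125991255 such S), let X_S = 1 if S induces a K_4 (all C(4, 2) = 6 edges present). Then P(X_S = 1) = (1/2)^6 = 1/64. By linearity of expectation, E[# K_4] = C(236, 4) · (1/2)^6 = 125991255 / 64 = 1968613.359375.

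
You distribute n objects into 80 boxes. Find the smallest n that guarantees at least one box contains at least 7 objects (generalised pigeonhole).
n = (7 − 1)·80 + 1 = 481

By the generalised pigeonhole principle, to guarantee some box contains ≥ r objects we need more than (r − 1) · k objects total. Threshold: n = (r − 1) · k + 1. With r = 7 and k = 80: n = 6 · 80 + 1 = 480 + 1 = 481. For n = 480 = 6 · 80, we can put exactly 6 objects in every box, avoiding 7 in any single one — so 481 is tight.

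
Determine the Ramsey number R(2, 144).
R(2, 144) = 144

R(2, k) = k for all k ≥ 2: in a 2-colouring of K_k, either some edge is red (a red K_2) or all edges are blue (a blue K_k). And K_{143} coloured all-blue has no blue K_144, so R(2, 144) > 143. Hence R(2, 144) = 144.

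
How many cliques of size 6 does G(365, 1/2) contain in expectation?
E[# K_6] = C(365, 6) · (1/2)^C(6, 2) = 3151277509380 / 2^15 = 787819377345/8192 ≈ 96169357.586060

For each 6-subset S of vertices (there are C(365, 6) = 3151277509380 such S), let X_S = 1 if S induces a K_6 (all C(6, 2) = 15 edges present). Then P(X_S = 1) = (1/2)^15 = 1/32768. By linearity of expectation, E[# K_6] = C(365, 6) · (1/2)^15 = 3151277509380 / 32768 = 787819377345/8192 ≈ 96169357.586060.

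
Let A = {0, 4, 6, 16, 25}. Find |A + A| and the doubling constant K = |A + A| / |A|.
K = |A + A| / |A| = 15/5 = 3

Enumerate A + A = {a + b : a, b ∈ A}. With |A| = 5, there are |A|^2 = 25 ordered sum pairs; collecting distinct values, A + A = {0, 4, 6, 8, 10, 12, 16, 20, 22, 25, 29, 31, 32, 41, 50}, so |A + A| = 15. Thus K = 15/5 = 3. For comparison, the minimum possible |A + A| over all 5-element sets is 2·5 − 1 = 9 (so min K = 9/5), attained only by arithmetic progressions.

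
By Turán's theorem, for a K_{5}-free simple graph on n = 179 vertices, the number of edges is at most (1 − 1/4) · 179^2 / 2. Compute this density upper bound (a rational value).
Turán density bound = (3/4) · 179^2/2 = 96123/8 ≈ 12015.375

Turán's theorem: ex(n, K_{r+1}) is achieved by the complete r-partite Turán graph T(n, r) with parts as balanced as possible, and is at most (1 − 1/r) · n^2/2. For r = 4, n = 179: the density bound is (3/4) · 32041/2 = 96123/8 ≈ 12015.375. The integer-valued extremum is e(T(179, 4)) = 12015, which is strictly less than the density bound 96123/8 since 4 ∤ 179 (the parts of T(179, 4) cannot all be equal).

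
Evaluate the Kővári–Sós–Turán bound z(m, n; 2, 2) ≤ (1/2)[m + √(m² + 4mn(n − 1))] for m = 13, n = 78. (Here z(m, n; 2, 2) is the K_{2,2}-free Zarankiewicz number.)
z(13, 78; 2, 2) ≤ (1/2)[13 + √(13² + 4·13·78·77)] = (1/2)[13 + √312481] = 286

Kővári–Sós–Turán: let r_1, ..., r_13 be the row sums and z = Σ r_i the total number of 1s. Each pair of columns can share at most one row with both entries 1 (else a 2×2 all-ones block appears), so Σ_i C(r_i, 2) ≤ C(78, 2) = 3003. By convexity Σ_i C(r_i, 2) ≥ 13·C(z/13, 2) = z(z − 13)/(2·13), giving z² − 13z − 13·78·77 ≤ 0 and hence z ≤ (1/2)[13 + √(169 + 4·78078)] = (1/2)[13 + √312481] ≈ (1/2)(13 + 559) = 286.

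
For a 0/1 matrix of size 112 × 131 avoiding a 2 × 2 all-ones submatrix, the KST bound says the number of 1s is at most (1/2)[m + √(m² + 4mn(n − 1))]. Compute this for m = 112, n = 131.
z(112, 131; 2, 2) ≤ (1/2)[112 + √(112² + 4·112·131·130)] = (1/2)[112 + √7641984] = 1438.2069

Kővári–Sós–Turán: let r_1, ..., r_112 be the row sums and z = Σ r_i the total number of 1s. Each pair of columns can share at most one row with both entries 1 (else a 2×2 all-ones block appears), so Σ_i C(r_i, 2) ≤ C(131, 2) = 8515. By convexity Σ_i C(r_i, 2) ≥ 112·C(z/112, 2) = z(z − 112)/(2·112), giving z² − 112z − 112·131·130 ≤ 0 and hence z ≤ (1/2)[112 + √(12544 + 4·1907360)] = (1/2)[112 + √7641984] ≈ (1/2)(112 + 2764.4139) = 1438.2069.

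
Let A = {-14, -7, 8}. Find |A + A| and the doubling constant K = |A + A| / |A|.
K = |A + A| / |A| = 6/3 = 2

Enumerate A + A = {a + b : a, b ∈ A}. With |A| = 3, there are |A|^2 = 9 ordered sum pairs; collecting distinct values, A + A = {-28, -21, -14, -6, 1, 16}, so |A + A| = 6. Thus K = 6/3 = 2. For comparison, the minimum possible |A + A| over all 3-element sets is 2·3 − 1 = 5 (so min K = 5/3), attained only by arithmetic progressions.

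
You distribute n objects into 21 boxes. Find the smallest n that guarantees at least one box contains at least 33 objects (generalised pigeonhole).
n = (33 − 1)·21 + 1 = 673

By the generalised pigeonhole principle, to guarantee some box contains ≥ r objects we need more than (r − 1) · k objects total. Threshold: n = (r − 1) · k + 1. With r = 33 and k = 21: n = 32 · 21 + 1 = 672 + 1 = 673. For n = 672 = 32 · 21, we can put exactly 32 objects in every box, avoiding 33 in any single one — so 673 is tight.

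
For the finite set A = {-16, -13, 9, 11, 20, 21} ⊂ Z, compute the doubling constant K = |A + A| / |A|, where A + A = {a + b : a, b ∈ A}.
K = |A + A| / |A| = 21/6 = 7/2

Enumerate A + A = {a + b : a, b ∈ A}. With |A| = 6, there are |A|^2 = 36 ordered sum pairs; collecting distinct values, A + A = {-32, -29, -26, -7, -5, -4, -2, 4, 5, 7, 8, 18, 20, 22, 29, 30, 31, 32, 40, 41, 42}, so |A + A| = 21. Thus K = 21/6 = 7/2. For comparison, the minimum possible |A + A| over all 6-element sets is 2·6 − 1 = 11 (so min K = 11/6), attained only by arithmetic progressions.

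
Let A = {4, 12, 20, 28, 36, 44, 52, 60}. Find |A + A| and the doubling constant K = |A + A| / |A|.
K = |A + A| / |A| = 15/8

Enumerate A + A = {a + b : a, b ∈ A}. With |A| = 8, there are |A|^2 = 64 ordered sum pairs; collecting distinct values, A + A = {8, 16, 24, 32, 40, 48, 56, 64, 72, 80, 88, 96, 104, 112, 120}, so |A + A| = 15. Thus K = 15/8. Here |A + A| = 2|A| − 1 = 15, the minimum possible — so K = 15/8 is minimal, which holds iff A is an arithmetic progression.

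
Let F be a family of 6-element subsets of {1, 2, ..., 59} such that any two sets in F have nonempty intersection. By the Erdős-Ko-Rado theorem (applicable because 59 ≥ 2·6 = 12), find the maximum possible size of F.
max |F| = C(58, 5) = 4582116

The Erdős-Ko-Rado theorem states: for n ≥ 2k, an intersecting family of k-subsets of an n-element set has size at most C(n − 1, k − 1), with equality for 'star' families {A ⊆ [n] : |A| = k, i ∈ A} (fix an element i). For n = 59, k = 6: C(58, 5) = 4582116.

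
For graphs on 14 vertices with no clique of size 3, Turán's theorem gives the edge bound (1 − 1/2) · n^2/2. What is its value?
Turán density bound = (1/2) · 14^2/2 = 49

Turán's theorem: ex(n, K_{r+1}) is achieved by the complete r-partite Turán graph T(n, r) with parts as balanced as possible, and is at most (1 − 1/r) · n^2/2. For r = 2, n = 14: the density bound is (1/2) · 196/2 = 49. Since 2 ∣ 14, the Turán graph T(14, 2) has parts of equal size 7, and its edge count e(T(14, 2)) = 49 attains the density bound exactly.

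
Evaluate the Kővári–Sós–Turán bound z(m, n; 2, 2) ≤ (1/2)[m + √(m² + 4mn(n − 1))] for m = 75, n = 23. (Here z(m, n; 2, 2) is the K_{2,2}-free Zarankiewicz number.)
z(75, 23; 2, 2) ≤ (1/2)[75 + √(75² + 4·75·23·22)] = (1/2)[75 + √157425] = 235.8841

Kővári–Sós–Turán: let r_1, ..., r_75 be the row sums and z = Σ r_i the total number of 1s. Each pair of columns can share at most one row with both entries 1 (else a 2×2 all-ones block appears), so Σ_i C(r_i, 2) ≤ C(23, 2) = 253. By convexity Σ_i C(r_i, 2) ≥ 75·C(z/75, 2) = z(z − 75)/(2·75), giving z² − 75z − 75·23·22 ≤ 0 and hence z ≤ (1/2)[75 + √(5625 + 4·37950)] = (1/2)[75 + √157425] ≈ (1/2)(75 + 396.7682) = 235.8841.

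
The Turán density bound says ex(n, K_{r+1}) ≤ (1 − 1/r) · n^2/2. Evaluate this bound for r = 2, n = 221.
Turán density bound = (1/2) · 221^2/2 = 48841/4 ≈ 12210.25

Turán's theorem: ex(n, K_{r+1}) is achieved by the complete r-partite Turán graph T(n, r) with parts as balanced as possible, and is at most (1 − 1/r) · n^2/2. For r = 2, n = 221: the density bound is (1/2) · 48841/2 = 48841/4 ≈ 12210.25. The integer-valued extremum is e(T(221, 2)) = 12210, which is strictly less than the density bound 48841/4 since 2 ∤ 221 (the parts of T(221, 2) cannot all be equal).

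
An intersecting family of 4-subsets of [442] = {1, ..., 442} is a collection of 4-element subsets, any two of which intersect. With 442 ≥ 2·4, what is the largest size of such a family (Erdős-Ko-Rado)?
max |F| = C(441, 3) = 14197260

Erdős-Ko-Rado (1961): when n ≥ 2k, max |F| = C(n−1, k−1). The bound is attained by the star {A : i ∈ A} for any fixed i ∈ [n]. Here C(442−1, 4−1) = C(441, 3) = 14197260.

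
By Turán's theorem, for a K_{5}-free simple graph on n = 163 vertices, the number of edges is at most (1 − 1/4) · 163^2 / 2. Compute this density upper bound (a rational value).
Turán density bound = (3/4) · 163^2/2 = 79707/8 ≈ 9963.375

Turán's theorem: ex(n, K_{r+1}) is achieved by the complete r-partite Turán graph T(n, r) with parts as balanced as possible, and is at most (1 − 1/r) · n^2/2. For r = 4, n = 163: the density bound is (3/4) · 26569/2 = 79707/8 ≈ 9963.375. The integer-valued extremum is e(T(163, 4)) = 9963, which is strictly less than the density bound 79707/8 since 4 ∤ 163 (the parts of T(163, 4) cannot all be equal).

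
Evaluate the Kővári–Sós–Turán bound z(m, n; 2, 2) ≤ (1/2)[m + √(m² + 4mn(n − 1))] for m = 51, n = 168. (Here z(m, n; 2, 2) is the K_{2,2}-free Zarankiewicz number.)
z(51, 168; 2, 2) ≤ (1/2)[51 + √(51² + 4·51·168·167)] = (1/2)[51 + √5726025] = 1221.9557

Kővári–Sós–Turán: let r_1, ..., r_51 be the row sums and z = Σ r_i the total number of 1s. Each pair of columns can share at most one row with both entries 1 (else a 2×2 all-ones block appears), so Σ_i C(r_i, 2) ≤ C(168, 2) = 14028. By convexity Σ_i C(r_i, 2) ≥ 51·C(z/51, 2) = z(z − 51)/(2·51), giving z² − 51z − 51·168·167 ≤ 0 and hence z ≤ (1/2)[51 + √(2601 + 4·1430856)] = (1/2)[51 + √5726025] ≈ (1/2)(51 + 2392.9114) = 1221.9557.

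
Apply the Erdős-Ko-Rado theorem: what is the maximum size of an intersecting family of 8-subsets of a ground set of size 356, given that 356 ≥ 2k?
max |F| = C(355, 7) = 132836992774200

Erdős-Ko-Rado (1961): when n ≥ 2k, max |F| = C(n−1, k−1). The bound is attained by the star {A : i ∈ A} for any fixed i ∈ [n]. Here C(356−1, 8−1) = C(355, 7) = 132836992774200.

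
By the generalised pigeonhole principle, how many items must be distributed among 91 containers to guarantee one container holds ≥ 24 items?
n = (24 − 1)·91 + 1 = 2094

By the generalised pigeonhole principle, to guarantee some box contains ≥ r objects we need more than (r − 1) · k objects total. Threshold: n = (r − 1) · k + 1. With r = 24 and k = 91: n = 23 · 91 + 1 = 2093 + 1 = 2094. For n = 2093 = 23 · 91, we can put exactly 23 objects in every box, avoiding 24 in any single one — so 2094 is tight.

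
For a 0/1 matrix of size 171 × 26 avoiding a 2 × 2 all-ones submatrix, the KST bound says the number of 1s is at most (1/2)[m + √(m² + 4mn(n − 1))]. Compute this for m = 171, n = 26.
z(171, 26; 2, 2) ≤ (1/2)[171 + √(171² + 4·171·26·25)] = (1/2)[171 + √473841] = 429.6805

Kővári–Sós–Turán: let r_1, ..., r_171 be the row sums and z = Σ r_i the total number of 1s. Each pair of columns can share at most one row with both entries 1 (else a 2×2 all-ones block appears), so Σ_i C(r_i, 2) ≤ C(26, 2) = 325. By convexity Σ_i C(r_i, 2) ≥ 171·C(z/171, 2) = z(z − 171)/(2·171), giving z² − 171z − 171·26·25 ≤ 0 and hence z ≤ (1/2)[171 + √(29241 + 4·111150)] = (1/2)[171 + √473841] ≈ (1/2)(171 + 688.3611) = 429.6805.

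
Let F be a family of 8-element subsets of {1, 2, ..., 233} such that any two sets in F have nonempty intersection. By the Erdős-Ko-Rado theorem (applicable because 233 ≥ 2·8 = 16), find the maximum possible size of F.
max |F| = C(232, 7) = 6550913878696

Erdős-Ko-Rado (1961): when n ≥ 2k, max |F| = C(n−1, k−1). The bound is attained by the star {A : i ∈ A} for any fixed i ∈ [n]. Here C(233−1, 8−1) = C(232, 7) = 6550913878696.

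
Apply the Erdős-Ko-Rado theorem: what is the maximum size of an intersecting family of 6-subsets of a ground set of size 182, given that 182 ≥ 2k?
max |F| = C(181, 5) = 1531144341

Erdős-Ko-Rado (1961): when n ≥ 2k, max |F| = C(n−1, k−1). The bound is attained by the star {A : i ∈ A} for any fixed i ∈ [n]. Here C(182−1, 6−1) = C(181, 5) = 1531144341.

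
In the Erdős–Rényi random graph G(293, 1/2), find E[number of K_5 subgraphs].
E[# K_5] = C(293, 5) · (1/2)^C(5, 2) = 17388337273 / 2^10 ≈ 16980798.118164

For each 5-subset S of vertices (there are C(293, 5) = 17388337273 such S), let X_S = 1 if S induces a K_5 (all C(5, 2) = 10 edges present). Then P(X_S = 1) = (1/2)^10 = 1/1024. By linearity of expectation, E[# K_5] = C(293, 5) · (1/2)^10 = 17388337273 / 1024 ≈ 16980798.118164.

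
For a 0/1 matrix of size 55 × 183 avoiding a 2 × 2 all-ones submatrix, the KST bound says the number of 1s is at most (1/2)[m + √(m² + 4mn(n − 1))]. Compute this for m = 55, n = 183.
z(55, 183; 2, 2) ≤ (1/2)[55 + √(55² + 4·55·183·182)] = (1/2)[55 + √7330345] = 1381.2305

Kővári–Sós–Turán: let r_1, ..., r_55 be the row sums and z = Σ r_i the total number of 1s. Each pair of columns can share at most one row with both entries 1 (else a 2×2 all-ones block appears), so Σ_i C(r_i, 2) ≤ C(183, 2) = 16653. By convexity Σ_i C(r_i, 2) ≥ 55·C(z/55, 2) = z(z − 55)/(2·55), giving z² − 55z − 55·183·182 ≤ 0 and hence z ≤ (1/2)[55 + √(3025 + 4·1831830)] = (1/2)[55 + √7330345] ≈ (1/2)(55 + 2707.461) = 1381.2305.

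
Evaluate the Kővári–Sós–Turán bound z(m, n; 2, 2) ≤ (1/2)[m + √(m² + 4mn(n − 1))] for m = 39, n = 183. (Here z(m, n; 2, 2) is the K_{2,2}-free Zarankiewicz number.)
z(39, 183; 2, 2) ≤ (1/2)[39 + √(39² + 4·39·183·182)] = (1/2)[39 + √5197257] = 1159.3747

Kővári–Sós–Turán: let r_1, ..., r_39 be the row sums and z = Σ r_i the total number of 1s. Each pair of columns can share at most one row with both entries 1 (else a 2×2 all-ones block appears), so Σ_i C(r_i, 2) ≤ C(183, 2) = 16653. By convexity Σ_i C(r_i, 2) ≥ 39·C(z/39, 2) = z(z − 39)/(2·39), giving z² − 39z − 39·183·182 ≤ 0 and hence z ≤ (1/2)[39 + √(1521 + 4·1298934)] = (1/2)[39 + √5197257] ≈ (1/2)(39 + 2279.7493) = 1159.3747.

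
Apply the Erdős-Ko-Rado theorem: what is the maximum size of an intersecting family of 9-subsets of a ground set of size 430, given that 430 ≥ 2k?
max |F| = C(429, 8) = 26645606922506715

Erdős-Ko-Rado (1961): when n ≥ 2k, max |F| = C(n−1, k−1). The bound is attained by the star {A : i ∈ A} for any fixed i ∈ [n]. Here C(430−1, 9−1) = C(429, 8) = 26645606922506715.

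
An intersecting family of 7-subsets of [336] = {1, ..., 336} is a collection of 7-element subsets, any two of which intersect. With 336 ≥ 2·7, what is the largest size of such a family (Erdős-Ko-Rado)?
max |F| = C(335, 6) = 1876648898685

Erdős-Ko-Rado (1961): when n ≥ 2k, max |F| = C(n−1, k−1). The bound is attained by the star {A : i ∈ A} for any fixed i ∈ [n]. Here C(336−1, 7−1) = C(335, 6) = 1876648898685.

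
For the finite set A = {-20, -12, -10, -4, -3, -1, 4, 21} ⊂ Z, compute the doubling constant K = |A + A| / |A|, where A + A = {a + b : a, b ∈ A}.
K = |A + A| / |A| = 30/8 = 15/4

Enumerate A + A = {a + b : a, b ∈ A}. With |A| = 8, there are |A|^2 = 64 ordered sum pairs; collecting distinct values, A + A = {-40, -32, -30, -24, -23, -22, -21, -20, -16, -15, -14, -13, -11, -8, -7, -6, -5, -4, -2, 0, 1, 3, 8, 9, 11, 17, 18, 20, 25, 42}, so |A + A| = 30. Thus K = 30/8 = 15/4. For comparison, the minimum possible |A + A| over all 8-element sets is 2·8 − 1 = 15 (so min K = 15/8), attained only by arithmetic progressions.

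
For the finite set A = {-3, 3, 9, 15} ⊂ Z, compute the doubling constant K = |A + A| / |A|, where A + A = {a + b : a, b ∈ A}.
K = |A + A| / |A| = 7/4

Enumerate A + A = {a + b : a, b ∈ A}. With |A| = 4, there are |A|^2 = 16 ordered sum pairs; collecting distinct values, A + A = {-6, 0, 6, 12, 18, 24, 30}, so |A + A| = 7. Thus K = 7/4. Here |A + A| = 2|A| − 1 = 7, the minimum possible — so K = 7/4 is minimal, which holds iff A is an arithmetic progression.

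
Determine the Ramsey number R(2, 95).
R(2, 95) = 95

R(2, k) = k for all k ≥ 2: in a 2-colouring of K_k, either some edge is red (a red K_2) or all edges are blue (a blue K_k). And K_{94} coloured all-blue has no blue K_95, so R(2, 95) > 94. Hence R(2, 95) = 95.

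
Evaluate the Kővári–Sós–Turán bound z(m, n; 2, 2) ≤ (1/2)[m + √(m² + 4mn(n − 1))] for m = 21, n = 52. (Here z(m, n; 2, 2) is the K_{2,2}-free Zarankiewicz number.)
z(21, 52; 2, 2) ≤ (1/2)[21 + √(21² + 4·21·52·51)] = (1/2)[21 + √223209] = 246.725

Kővári–Sós–Turán: let r_1, ..., r_21 be the row sums and z = Σ r_i the total number of 1s. Each pair of columns can share at most one row with both entries 1 (else a 2×2 all-ones block appears), so Σ_i C(r_i, 2) ≤ C(52, 2) = 1326. By convexity Σ_i C(r_i, 2) ≥ 21·C(z/21, 2) = z(z − 21)/(2·21), giving z² − 21z − 21·52·51 ≤ 0 and hence z ≤ (1/2)[21 + √(441 + 4·55692)] = (1/2)[21 + √223209] ≈ (1/2)(21 + 472.45) = 246.725.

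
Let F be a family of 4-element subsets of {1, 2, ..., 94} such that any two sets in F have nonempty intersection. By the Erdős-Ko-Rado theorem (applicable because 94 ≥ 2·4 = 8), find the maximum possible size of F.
max |F| = C(93, 3) = 129766

Erdős-Ko-Rado (1961): when n ≥ 2k, max |F| = C(n−1, k−1). The bound is attained by the star {A : i ∈ A} for any fixed i ∈ [n]. Here C(94−1, 4−1) = C(93, 3) = 129766.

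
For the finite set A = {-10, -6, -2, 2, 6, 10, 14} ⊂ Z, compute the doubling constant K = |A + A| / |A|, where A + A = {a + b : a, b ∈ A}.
K = |A + A| / |A| = 13/7

Enumerate A + A = {a + b : a, b ∈ A}. With |A| = 7, there are |A|^2 = 49 ordered sum pairs; collecting distinct values, A + A = {-20, -16, -12, -8, -4, 0, 4, 8, 12, 16, 20, 24, 28}, so |A + A| = 13. Thus K = 13/7. Here |A + A| = 2|A| − 1 = 13, the minimum possible — so K = 13/7 is minimal, which holds iff A is an arithmetic progression.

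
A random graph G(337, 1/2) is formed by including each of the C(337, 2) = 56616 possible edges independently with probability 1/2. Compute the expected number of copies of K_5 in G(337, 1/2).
E[# K_5] = C(337, 5) · (1/2)^C(5, 2) = 35157941532 / 2^10 = 8789485383/256 ≈ 34333927.277344

For each 5-subset S of vertices (there are C(337, 5) = 35157941532 such S), let X_S = 1 if S induces a K_5 (all C(5, 2) = 10 edges present). Then P(X_S = 1) = (1/2)^10 = 1/1024. By linearity of expectation, E[# K_5] = C(337, 5) · (1/2)^10 = 35157941532 / 1024 = 8789485383/256 ≈ 34333927.277344.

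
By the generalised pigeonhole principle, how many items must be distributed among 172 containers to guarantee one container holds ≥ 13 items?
n = (13 − 1)·172 + 1 = 2065

By the generalised pigeonhole principle, to guarantee some box contains ≥ r objects we need more than (r − 1) · k objects total. Threshold: n = (r − 1) · k + 1. With r = 13 and k = 172: n = 12 · 172 + 1 = 2064 + 1 = 2065. For n = 2064 = 12 · 172, we can put exactly 12 objects in every box, avoiding 13 in any single one — so 2065 is tight.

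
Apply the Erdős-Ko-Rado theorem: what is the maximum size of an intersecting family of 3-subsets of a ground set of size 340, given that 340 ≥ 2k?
max |F| = C(339, 2) = 57291

Erdős-Ko-Rado (1961): when n ≥ 2k, max |F| = C(n−1, k−1). The bound is attained by the star {A : i ∈ A} for any fixed i ∈ [n]. Here C(340−1, 3−1) = C(339, 2) = 57291.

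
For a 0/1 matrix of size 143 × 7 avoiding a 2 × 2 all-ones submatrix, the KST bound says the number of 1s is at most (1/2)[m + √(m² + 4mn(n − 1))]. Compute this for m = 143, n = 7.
z(143, 7; 2, 2) ≤ (1/2)[143 + √(143² + 4·143·7·6)] = (1/2)[143 + √44473] = 176.9431

Kővári–Sós–Turán: let r_1, ..., r_143 be the row sums and z = Σ r_i the total number of 1s. Each pair of columns can share at most one row with both entries 1 (else a 2×2 all-ones block appears), so Σ_i C(r_i, 2) ≤ C(7, 2) = 21. By convexity Σ_i C(r_i, 2) ≥ 143·C(z/143, 2) = z(z − 143)/(2·143), giving z² − 143z − 143·7·6 ≤ 0 and hence z ≤ (1/2)[143 + √(20449 + 4·6006)] = (1/2)[143 + √44473] ≈ (1/2)(143 + 210.8862) = 176.9431.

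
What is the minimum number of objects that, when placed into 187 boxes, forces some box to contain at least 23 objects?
n = (23 − 1)·187 + 1 = 4115

By the generalised pigeonhole principle, to guarantee some box contains ≥ r objects we need more than (r − 1) · k objects total. Threshold: n = (r − 1) · k + 1. With r = 23 and k = 187: n = 22 · 187 + 1 = 4114 + 1 = 4115. For n = 4114 = 22 · 187, we can put exactly 22 objects in every box, avoiding 23 in any single one — so 4115 is tight.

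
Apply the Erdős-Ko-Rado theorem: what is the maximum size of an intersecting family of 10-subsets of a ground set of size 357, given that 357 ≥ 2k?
max |F| = C(356, 9) = 228568185566806800

The Erdős-Ko-Rado theorem states: for n ≥ 2k, an intersecting family of k-subsets of an n-element set has size at most C(n − 1, k − 1), with equality for 'star' families {A ⊆ [n] : |A| = k, i ∈ A} (fix an element i). For n = 357, k = 10: C(356, 9) = 228568185566806800.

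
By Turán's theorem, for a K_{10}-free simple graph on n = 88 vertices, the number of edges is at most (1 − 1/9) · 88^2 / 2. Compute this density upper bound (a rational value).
Turán density bound = (8/9) · 88^2/2 = 30976/9 ≈ 3441.7778

Turán's theorem: ex(n, K_{r+1}) is achieved by the complete r-partite Turán graph T(n, r) with parts as balanced as possible, and is at most (1 − 1/r) · n^2/2. For r = 9, n = 88: the density bound is (8/9) · 7744/2 = 30976/9 ≈ 3441.7778. The integer-valued extremum is e(T(88, 9)) = 3441, which is strictly less than the density bound 30976/9 since 9 ∤ 88 (the parts of T(88, 9) cannot all be equal).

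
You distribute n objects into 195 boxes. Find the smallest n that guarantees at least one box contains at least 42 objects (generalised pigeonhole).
n = (42 − 1)·195 + 1 = 7996

By the generalised pigeonhole principle, to guarantee some box contains ≥ r objects we need more than (r − 1) · k objects total. Threshold: n = (r − 1) · k + 1. With r = 42 and k = 195: n = 41 · 195 + 1 = 7995 + 1 = 7996. For n = 7995 = 41 · 195, we can put exactly 41 objects in every box, avoiding 42 in any single one — so 7996 is tight.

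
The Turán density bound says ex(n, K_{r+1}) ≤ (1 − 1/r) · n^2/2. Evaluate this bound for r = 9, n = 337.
Turán density bound = (8/9) · 337^2/2 = 454276/9 ≈ 50475.1111

Turán's theorem: ex(n, K_{r+1}) is achieved by the complete r-partite Turán graph T(n, r) with parts as balanced as possible, and is at most (1 − 1/r) · n^2/2. For r = 9, n = 337: the density bound is (8/9) · 113569/2 = 454276/9 ≈ 50475.1111. The integer-valued extremum is e(T(337, 9)) = 50474, which is strictly less than the density bound 454276/9 since 9 ∤ 337 (the parts of T(337, 9) cannot all be equal).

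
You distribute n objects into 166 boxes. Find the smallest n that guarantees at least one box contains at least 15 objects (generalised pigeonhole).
n = (15 − 1)·166 + 1 = 2325

By the generalised pigeonhole principle, to guarantee some box contains ≥ r objects we need more than (r − 1) · k objects total. Threshold: n = (r − 1) · k + 1. With r = 15 and k = 166: n = 14 · 166 + 1 = 2324 + 1 = 2325. For n = 2324 = 14 · 166, we can put exactly 14 objects in every box, avoiding 15 in any single one — so 2325 is tight.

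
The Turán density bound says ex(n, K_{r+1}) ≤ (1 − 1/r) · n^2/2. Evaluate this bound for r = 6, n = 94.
Turán density bound = (5/6) · 94^2/2 = 11045/3 ≈ 3681.6667

Turán's theorem: ex(n, K_{r+1}) is achieved by the complete r-partite Turán graph T(n, r) with parts as balanced as possible, and is at most (1 − 1/r) · n^2/2. For r = 6, n = 94: the density bound is (5/6) · 8836/2 = 11045/3 ≈ 3681.6667. The integer-valued extremum is e(T(94, 6)) = 3681, which is strictly less than the density bound 11045/3 since 6 ∤ 94 (the parts of T(94, 6) cannot all be equal).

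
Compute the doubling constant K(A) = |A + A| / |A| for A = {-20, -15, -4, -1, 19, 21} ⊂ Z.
K = |A + A| / |A| = 21/6 = 7/2

Enumerate A + A = {a + b : a, b ∈ A}. With |A| = 6, there are |A|^2 = 36 ordered sum pairs; collecting distinct values, A + A = {-40, -35, -30, -24, -21, -19, -16, -8, -5, -2, -1, 1, 4, 6, 15, 17, 18, 20, 38, 40, 42}, so |A + A| = 21. Thus K = 21/6 = 7/2. For comparison, the minimum possible |A + A| over all 6-element sets is 2·6 − 1 = 11 (so min K = 11/6), attained only by arithmetic progressions.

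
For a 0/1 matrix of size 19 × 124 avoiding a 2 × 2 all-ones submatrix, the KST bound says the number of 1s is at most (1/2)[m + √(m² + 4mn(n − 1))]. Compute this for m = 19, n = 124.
z(19, 124; 2, 2) ≤ (1/2)[19 + √(19² + 4·19·124·123)] = (1/2)[19 + √1159513] = 547.9034

Kővári–Sós–Turán: let r_1, ..., r_19 be the row sums and z = Σ r_i the total number of 1s. Each pair of columns can share at most one row with both entries 1 (else a 2×2 all-ones block appears), so Σ_i C(r_i, 2) ≤ C(124, 2) = 7626. By convexity Σ_i C(r_i, 2) ≥ 19·C(z/19, 2) = z(z − 19)/(2·19), giving z² − 19z − 19·124·123 ≤ 0 and hence z ≤ (1/2)[19 + √(361 + 4·289788)] = (1/2)[19 + √1159513] ≈ (1/2)(19 + 1076.8069) = 547.9034.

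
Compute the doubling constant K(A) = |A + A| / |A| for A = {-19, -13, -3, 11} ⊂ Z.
K = |A + A| / |A| = 10/4 = 5/2

Enumerate A + A = {a + b : a, b ∈ A}. With |A| = 4, there are |A|^2 = 16 ordered sum pairs; collecting distinct values, A + A = {-38, -32, -26, -22, -16, -8, -6, -2, 8, 22}, so |A + A| = 10. Thus K = 10/4 = 5/2. For comparison, the minimum possible |A + A| over all 4-element sets is 2·4 − 1 = 7 (so min K = 7/4), attained only by arithmetic progressions.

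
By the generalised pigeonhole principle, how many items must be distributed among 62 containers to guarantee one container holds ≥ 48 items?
n = (48 − 1)·62 + 1 = 2915

By the generalised pigeonhole principle, to guarantee some box contains ≥ r objects we need more than (r − 1) · k objects total. Threshold: n = (r − 1) · k + 1. With r = 48 and k = 62: n = 47 · 62 + 1 = 2914 + 1 = 2915. For n = 2914 = 47 · 62, we can put exactly 47 objects in every box, avoiding 48 in any single one — so 2915 is tight.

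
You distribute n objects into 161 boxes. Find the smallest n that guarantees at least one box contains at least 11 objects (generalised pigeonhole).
n = (11 − 1)·161 + 1 = 1611

By the generalised pigeonhole principle, to guarantee some box contains ≥ r objects we need more than (r − 1) · k objects total. Threshold: n = (r − 1) · k + 1. With r = 11 and k = 161: n = 10 · 161 + 1 = 1610 + 1 = 1611. For n = 1610 = 10 · 161, we can put exactly 10 objects in every box, avoiding 11 in any single one — so 1611 is tight.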